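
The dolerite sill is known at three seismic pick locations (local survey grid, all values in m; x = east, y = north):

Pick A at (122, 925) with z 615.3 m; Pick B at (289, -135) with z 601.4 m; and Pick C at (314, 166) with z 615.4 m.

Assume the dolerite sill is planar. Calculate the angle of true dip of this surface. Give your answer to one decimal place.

Two edge vectors: Pick A→Pick B = (167, -1060, -13.9), Pick A→Pick C = (192, -759, 0.1).
Normal n = (Pick A→Pick B) × (Pick A→Pick C) = (-10656.1, -2685.5, 76767).
So ∂z/∂x = −n_x/n_z = 0.13881 and ∂z/∂y = −n_y/n_z = 0.03498.
Gradient magnitude |∇z| = √(a² + b²) = √(0.01927 + 0.00122) = 0.14315.
True dip = arctan(0.14315) = 8.1°, dipping toward WSW (azimuth ≈ 256°).

8.1°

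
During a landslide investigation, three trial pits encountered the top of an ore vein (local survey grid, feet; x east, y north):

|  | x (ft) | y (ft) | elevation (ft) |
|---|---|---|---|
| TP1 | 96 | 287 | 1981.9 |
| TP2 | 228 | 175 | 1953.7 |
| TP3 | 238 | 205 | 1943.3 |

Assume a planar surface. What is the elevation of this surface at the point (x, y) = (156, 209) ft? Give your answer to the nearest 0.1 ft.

1974.9 ft

Let the plane be z = a·x + b·y + c.
TP2−TP1: 132a − 112b = −28.2;  TP3−TP1: 142a − 82b = −38.6.
Solving gives a = −0.39583, b = −0.21472.
Then c = 1981.9 − a·96 − b·287 = 2081.53.
At (156, 209): z = −61.7 − 44.9 + 2081.53 = 1974.9 ft.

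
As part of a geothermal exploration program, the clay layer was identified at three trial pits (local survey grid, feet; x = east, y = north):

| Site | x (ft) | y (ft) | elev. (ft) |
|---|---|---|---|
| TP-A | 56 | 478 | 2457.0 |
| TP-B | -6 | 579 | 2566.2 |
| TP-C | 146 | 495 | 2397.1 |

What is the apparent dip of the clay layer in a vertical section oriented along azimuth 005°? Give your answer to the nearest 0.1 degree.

Let the plane be z = a·x + b·y + c.
TP-B−TP-A: −62a + 101b = 109.2;  TP-C−TP-A: 90a + 17b = −59.9.
Solving gives a = −0.77941, b = 0.60274.
Unit vector along 005° is (sin 5°, cos 5°) = (0.0872, 0.9962).
Slope in that direction = a·(0.0872) + b·(0.9962) = 0.53252.
Apparent dip = arctan|0.53252| = 28.0° (true dip is 44.6°, so apparent ≤ true as expected).

28.0°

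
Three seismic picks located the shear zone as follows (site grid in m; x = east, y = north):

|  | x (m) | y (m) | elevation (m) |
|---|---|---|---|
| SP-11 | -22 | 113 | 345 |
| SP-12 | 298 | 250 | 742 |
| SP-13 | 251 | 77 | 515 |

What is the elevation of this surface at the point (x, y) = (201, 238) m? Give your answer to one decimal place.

654.2 m

Two edge vectors: SP-11→SP-12 = (320, 137, 397), SP-11→SP-13 = (273, -36, 170).
Normal n = (SP-11→SP-12) × (SP-11→SP-13) = (37582, 53981, -48921).
So ∂z/∂x = −n_x/n_z = 0.76822 and ∂z/∂y = −n_y/n_z = 1.10343.
Intercept c from SP-11: 345 + 16.90 − 124.69 = 237.21.
At (201, 238): z = 154.4 + 262.6 + 237.21 = 654.2 m.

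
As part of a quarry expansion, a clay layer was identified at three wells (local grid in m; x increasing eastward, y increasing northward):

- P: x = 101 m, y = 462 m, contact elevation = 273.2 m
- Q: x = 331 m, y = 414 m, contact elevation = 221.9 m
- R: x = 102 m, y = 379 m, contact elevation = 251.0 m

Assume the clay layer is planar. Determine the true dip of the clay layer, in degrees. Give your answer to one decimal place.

17.4°

Two edge vectors: P→Q = (230, -48, -51.3), P→R = (1, -83, -22.2).
Normal n = (P→Q) × (P→R) = (-3192.3, 5054.7, -19042).
So ∂z/∂x = −n_x/n_z = −0.16765 and ∂z/∂y = −n_y/n_z = 0.26545.
Gradient magnitude |∇z| = √(a² + b²) = √(0.02810 + 0.07046) = 0.31396.
True dip = arctan(0.31396) = 17.4°, dipping toward SSE (azimuth ≈ 148°).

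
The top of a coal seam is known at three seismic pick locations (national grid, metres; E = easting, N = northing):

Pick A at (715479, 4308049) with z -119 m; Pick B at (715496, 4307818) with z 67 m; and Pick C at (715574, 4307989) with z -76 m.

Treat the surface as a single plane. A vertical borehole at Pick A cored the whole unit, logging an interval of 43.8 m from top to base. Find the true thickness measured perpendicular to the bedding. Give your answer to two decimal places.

Let the plane be z = a·E + b·N + c.
Pick B−Pick A: 17a − 231b = 186;  Pick C−Pick A: 95a − 60b = 43.
Solving gives a = −0.05864, b = −0.80951.
|∇z| = √(a²+b²) = 0.81163, so dip δ = arctan(0.81163) = 39.06°.
True thickness = vertical thickness × cos δ = 43.8 × cos 39.06° = 34.01 m.

34.01 m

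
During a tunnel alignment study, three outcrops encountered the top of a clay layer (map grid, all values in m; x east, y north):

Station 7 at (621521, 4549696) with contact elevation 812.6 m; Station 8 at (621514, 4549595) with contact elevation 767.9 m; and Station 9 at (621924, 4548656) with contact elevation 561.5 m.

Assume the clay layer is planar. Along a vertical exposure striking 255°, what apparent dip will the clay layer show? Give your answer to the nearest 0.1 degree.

28.0°

Two edge vectors: Station 7→Station 8 = (-7, -101, -44.7), Station 7→Station 9 = (403, -1040, -251.1).
Normal n = (Station 7→Station 8) × (Station 7→Station 9) = (-21126.9, -19771.8, 47983).
So ∂z/∂x = −n_x/n_z = 0.44030 and ∂z/∂y = −n_y/n_z = 0.41206.
Unit vector along 255° is (sin 255°, cos 255°) = (-0.9659, -0.2588).
Slope in that direction = a·(-0.9659) + b·(-0.2588) = −0.53195.
Apparent dip = arctan|0.53195| = 28.0° (true dip is 31.1°, so apparent ≤ true as expected).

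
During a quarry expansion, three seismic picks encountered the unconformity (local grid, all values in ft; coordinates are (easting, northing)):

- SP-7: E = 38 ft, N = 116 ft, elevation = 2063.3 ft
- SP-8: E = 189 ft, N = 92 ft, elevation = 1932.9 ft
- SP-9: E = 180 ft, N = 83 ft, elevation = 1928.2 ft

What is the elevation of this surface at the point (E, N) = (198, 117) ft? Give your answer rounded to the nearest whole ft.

Let the plane be z = a·E + b·N + c.
SP-8−SP-7: 151a − 24b = −130.4;  SP-9−SP-7: 142a − 33b = −135.1.
Solving gives a = −0.67352, b = 1.19575.
Then c = 2063.3 − a·38 − b·116 = 1950.19.
At (198, 117): z = −133.4 + 139.9 + 1950.19 = 1956.7 ft.

1957 ft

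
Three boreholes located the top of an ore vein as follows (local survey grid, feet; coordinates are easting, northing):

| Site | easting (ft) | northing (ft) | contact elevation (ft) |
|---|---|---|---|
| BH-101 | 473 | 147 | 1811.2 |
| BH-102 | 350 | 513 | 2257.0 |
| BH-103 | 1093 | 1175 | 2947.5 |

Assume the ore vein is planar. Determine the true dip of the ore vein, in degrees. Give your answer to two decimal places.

Two edge vectors: BH-101→BH-102 = (-123, 366, 445.8), BH-101→BH-103 = (620, 1028, 1136.3).
Normal n = (BH-101→BH-102) × (BH-101→BH-103) = (-42396.6, 416160.9, -353364).
So ∂z/∂easting = −n_x/n_z = −0.11998 and ∂z/∂northing = −n_y/n_z = 1.17771.
Gradient magnitude |∇z| = √(a² + b²) = √(0.01440 + 1.38700) = 1.18381.
True dip = arctan(1.18381) = 49.81°, dipping toward S (azimuth ≈ 174°).

49.81°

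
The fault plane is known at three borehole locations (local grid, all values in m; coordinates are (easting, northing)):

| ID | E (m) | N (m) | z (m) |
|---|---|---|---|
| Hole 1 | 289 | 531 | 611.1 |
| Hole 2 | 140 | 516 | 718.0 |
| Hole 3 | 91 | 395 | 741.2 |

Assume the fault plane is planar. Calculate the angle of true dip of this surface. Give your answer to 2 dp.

36.32°

Two edge vectors: Hole 1→Hole 2 = (-149, -15, 106.9), Hole 1→Hole 3 = (-198, -136, 130.1).
Normal n = (Hole 1→Hole 2) × (Hole 1→Hole 3) = (12586.9, -1781.3, 17294).
So ∂z/∂E = −n_x/n_z = −0.72782 and ∂z/∂N = −n_y/n_z = 0.10300.
Gradient magnitude |∇z| = √(a² + b²) = √(0.52972 + 0.01061) = 0.73507.
True dip = arctan(0.73507) = 36.32°, dipping toward E (azimuth ≈ 098°).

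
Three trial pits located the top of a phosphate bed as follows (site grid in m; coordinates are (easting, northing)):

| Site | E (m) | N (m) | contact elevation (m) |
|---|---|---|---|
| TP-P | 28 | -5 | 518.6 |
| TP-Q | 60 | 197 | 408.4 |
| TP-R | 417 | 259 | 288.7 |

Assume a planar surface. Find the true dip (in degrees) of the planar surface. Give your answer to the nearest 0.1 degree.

29.4°

Two edge vectors: TP-P→TP-Q = (32, 202, -110.2), TP-P→TP-R = (389, 264, -229.9).
Normal n = (TP-P→TP-Q) × (TP-P→TP-R) = (-17347, -35511, -70130).
So ∂z/∂E = −n_x/n_z = −0.24735 and ∂z/∂N = −n_y/n_z = −0.50636.
Gradient magnitude |∇z| = √(a² + b²) = √(0.06118 + 0.25640) = 0.56355.
True dip = arctan(0.56355) = 29.4°, dipping toward NNE (azimuth ≈ 026°).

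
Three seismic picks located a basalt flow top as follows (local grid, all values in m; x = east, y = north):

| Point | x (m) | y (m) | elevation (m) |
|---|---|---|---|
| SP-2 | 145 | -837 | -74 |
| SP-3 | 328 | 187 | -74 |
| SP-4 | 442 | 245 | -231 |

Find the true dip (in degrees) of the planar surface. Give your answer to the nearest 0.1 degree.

57.0°

Let the plane be z = a·x + b·y + c.
SP-3−SP-2: 183a + 1024b = 0;  SP-4−SP-2: 297a + 1082b = −157.
Solving gives a = −1.51494, b = 0.27074.
Gradient magnitude |∇z| = √(a² + b²) = √(2.29503 + 0.07330) = 1.53894.
True dip = arctan(1.53894) = 57.0°, dipping toward E (azimuth ≈ 100°).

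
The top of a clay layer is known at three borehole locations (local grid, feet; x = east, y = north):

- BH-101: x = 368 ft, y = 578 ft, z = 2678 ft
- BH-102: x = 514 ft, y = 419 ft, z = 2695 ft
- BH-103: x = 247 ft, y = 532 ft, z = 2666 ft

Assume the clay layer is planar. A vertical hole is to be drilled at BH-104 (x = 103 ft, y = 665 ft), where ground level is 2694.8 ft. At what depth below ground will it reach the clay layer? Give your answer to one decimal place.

Two edge vectors: BH-101→BH-102 = (146, -159, 17), BH-101→BH-103 = (-121, -46, -12).
Normal n = (BH-101→BH-102) × (BH-101→BH-103) = (2690, -305, -25955).
So ∂z/∂x = −n_x/n_z = 0.10364 and ∂z/∂y = −n_y/n_z = −0.01175.
Intercept c from BH-101: 2678 − 38.14 + 6.79 = 2646.65.
At (103, 665): z_contact = 10.68 − 7.81 + 2646.65 = 2649.51 ft.
Depth below ground = 2694.8 − 2649.51 = 45.3 ft.

45.3 ft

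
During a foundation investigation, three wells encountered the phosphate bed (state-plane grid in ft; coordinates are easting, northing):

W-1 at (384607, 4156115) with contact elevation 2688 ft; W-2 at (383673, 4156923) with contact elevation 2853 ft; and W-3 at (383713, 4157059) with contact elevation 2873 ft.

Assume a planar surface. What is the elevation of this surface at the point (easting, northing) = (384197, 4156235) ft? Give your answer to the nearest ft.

Two edge vectors: W-1→W-2 = (-934, 808, 165), W-1→W-3 = (-894, 944, 185).
Normal n = (W-1→W-2) × (W-1→W-3) = (-6280, 25280, -159344).
So ∂z/∂easting = −n_x/n_z = −0.03941159 and ∂z/∂northing = −n_y/n_z = 0.15865047.
Intercept c from W-1: 2688 + 15157.97 − 659369.59 = −641523.61.
At (384197, 4156235): z = −15141.8 + 659388.6 − 641523.61 = 2723.2 ft.

2723 ft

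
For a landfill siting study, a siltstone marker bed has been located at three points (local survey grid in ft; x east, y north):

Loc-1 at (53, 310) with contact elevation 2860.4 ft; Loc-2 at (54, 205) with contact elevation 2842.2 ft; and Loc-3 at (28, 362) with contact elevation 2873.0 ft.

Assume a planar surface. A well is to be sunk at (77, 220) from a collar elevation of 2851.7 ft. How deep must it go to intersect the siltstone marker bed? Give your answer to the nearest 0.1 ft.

Let the plane be z = a·x + b·y + c.
Loc-2−Loc-1: 1a − 105b = −18.2;  Loc-3−Loc-1: −25a + 52b = 12.6.
Solving gives a = −0.14637, b = 0.17194.
Then c = 2860.4 − a·53 − b·310 = 2814.86.
At (77, 220): z_contact = −11.27 + 37.83 + 2814.86 = 2841.41 ft.
Depth below ground = 2851.7 − 2841.41 = 10.3 ft.

10.3 ft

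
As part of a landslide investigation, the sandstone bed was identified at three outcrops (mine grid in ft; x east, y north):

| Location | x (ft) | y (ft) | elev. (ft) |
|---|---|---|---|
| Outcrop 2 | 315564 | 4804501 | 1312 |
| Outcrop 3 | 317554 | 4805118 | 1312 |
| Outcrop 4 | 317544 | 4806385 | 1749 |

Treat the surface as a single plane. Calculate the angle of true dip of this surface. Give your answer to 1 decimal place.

Two edge vectors: Outcrop 2→Outcrop 3 = (1990, 617, 0), Outcrop 2→Outcrop 4 = (1980, 1884, 437).
Normal n = (Outcrop 2→Outcrop 3) × (Outcrop 2→Outcrop 4) = (269629, -869630, 2527500).
So ∂z/∂x = −n_x/n_z = −0.10668 and ∂z/∂y = −n_y/n_z = 0.34407.
Gradient magnitude |∇z| = √(a² + b²) = √(0.01138 + 0.11838) = 0.36023.
True dip = arctan(0.36023) = 19.8°, dipping toward SSE (azimuth ≈ 163°).

19.8°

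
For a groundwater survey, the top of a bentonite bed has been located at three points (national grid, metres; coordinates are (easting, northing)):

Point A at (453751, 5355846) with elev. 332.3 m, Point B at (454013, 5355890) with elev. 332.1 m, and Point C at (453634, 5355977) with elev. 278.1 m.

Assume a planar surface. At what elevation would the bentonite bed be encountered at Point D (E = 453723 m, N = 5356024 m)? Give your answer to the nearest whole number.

266 m

Two edge vectors: Point A→Point B = (262, 44, -0.2), Point A→Point C = (-117, 131, -54.2).
Normal n = (Point A→Point B) × (Point A→Point C) = (-2358.6, 14223.8, 39470).
So ∂z/∂E = −n_x/n_z = 0.05975678 and ∂z/∂N = −n_y/n_z = −0.36036990.
Intercept c from Point A: 332.3 − 27114.70 + 1930085.69 = 1903303.30.
At (453723, 5356024): z = 27113.0 − 1930149.8 + 1903303.30 = 266.5 m.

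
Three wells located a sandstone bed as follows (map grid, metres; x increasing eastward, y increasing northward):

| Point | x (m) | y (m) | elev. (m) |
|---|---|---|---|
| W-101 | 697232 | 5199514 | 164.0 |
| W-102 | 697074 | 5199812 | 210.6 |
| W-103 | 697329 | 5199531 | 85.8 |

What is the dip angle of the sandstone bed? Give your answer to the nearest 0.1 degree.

38.7°

Two edge vectors: W-101→W-102 = (-158, 298, 46.6), W-101→W-103 = (97, 17, -78.2).
Normal n = (W-101→W-102) × (W-101→W-103) = (-24095.8, -7835.4, -31592).
So ∂z/∂x = −n_x/n_z = −0.76272 and ∂z/∂y = −n_y/n_z = −0.24802.
Gradient magnitude |∇z| = √(a² + b²) = √(0.58174 + 0.06151) = 0.80203.
True dip = arctan(0.80203) = 38.7°, dipping toward ENE (azimuth ≈ 072°).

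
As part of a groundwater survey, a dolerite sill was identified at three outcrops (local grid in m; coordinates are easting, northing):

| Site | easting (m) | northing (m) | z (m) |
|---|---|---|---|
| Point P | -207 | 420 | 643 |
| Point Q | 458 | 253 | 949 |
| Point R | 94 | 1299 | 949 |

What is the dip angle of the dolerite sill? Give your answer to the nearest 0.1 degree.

28.1°

Two edge vectors: Point P→Point Q = (665, -167, 306), Point P→Point R = (301, 879, 306).
Normal n = (Point P→Point Q) × (Point P→Point R) = (-320076, -111384, 634802).
So ∂z/∂easting = −n_x/n_z = 0.50421 and ∂z/∂northing = −n_y/n_z = 0.17546.
Gradient magnitude |∇z| = √(a² + b²) = √(0.25423 + 0.03079) = 0.53387.
True dip = arctan(0.53387) = 28.1°, dipping toward WSW (azimuth ≈ 251°).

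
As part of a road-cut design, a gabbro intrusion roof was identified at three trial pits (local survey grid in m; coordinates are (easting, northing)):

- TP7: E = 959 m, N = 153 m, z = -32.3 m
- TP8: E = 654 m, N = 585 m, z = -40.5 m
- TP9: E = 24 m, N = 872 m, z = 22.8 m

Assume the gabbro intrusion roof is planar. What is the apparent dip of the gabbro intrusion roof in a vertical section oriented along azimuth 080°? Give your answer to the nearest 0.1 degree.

Let the plane be z = a·E + b·N + c.
TP8−TP7: −305a + 432b = −8.2;  TP9−TP7: −935a + 719b = 55.1.
Solving gives a = −0.16086, b = −0.13255.
Unit vector along 080° is (sin 80°, cos 80°) = (0.9848, 0.1736).
Slope in that direction = a·(0.9848) + b·(0.1736) = −0.18143.
Apparent dip = arctan|0.18143| = 10.3° (true dip is 11.8°, so apparent ≤ true as expected).

10.3°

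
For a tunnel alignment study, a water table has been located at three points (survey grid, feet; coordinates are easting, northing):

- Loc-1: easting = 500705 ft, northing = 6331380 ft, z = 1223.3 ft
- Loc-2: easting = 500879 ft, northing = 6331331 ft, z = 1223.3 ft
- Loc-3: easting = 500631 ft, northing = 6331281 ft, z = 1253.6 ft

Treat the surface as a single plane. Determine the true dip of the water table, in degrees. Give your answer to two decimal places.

Two edge vectors: Loc-1→Loc-2 = (174, -49, 0), Loc-1→Loc-3 = (-74, -99, 30.3).
Normal n = (Loc-1→Loc-2) × (Loc-1→Loc-3) = (-1484.7, -5272.2, -20852).
So ∂z/∂easting = −n_x/n_z = −0.07120 and ∂z/∂northing = −n_y/n_z = −0.25284.
Gradient magnitude |∇z| = √(a² + b²) = √(0.00507 + 0.06393) = 0.26267.
True dip = arctan(0.26267) = 14.72°, dipping toward NNE (azimuth ≈ 016°).

14.72°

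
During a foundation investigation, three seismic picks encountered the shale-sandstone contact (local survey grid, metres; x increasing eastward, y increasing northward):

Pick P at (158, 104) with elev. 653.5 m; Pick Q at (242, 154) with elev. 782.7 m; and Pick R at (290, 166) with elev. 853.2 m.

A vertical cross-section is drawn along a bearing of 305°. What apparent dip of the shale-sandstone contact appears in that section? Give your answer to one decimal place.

Two edge vectors: Pick P→Pick Q = (84, 50, 129.2), Pick P→Pick R = (132, 62, 199.7).
Normal n = (Pick P→Pick Q) × (Pick P→Pick R) = (1974.6, 279.6, -1392).
So ∂z/∂x = −n_x/n_z = 1.41853 and ∂z/∂y = −n_y/n_z = 0.20086.
Unit vector along 305° is (sin 305°, cos 305°) = (-0.8192, 0.5736).
Slope in that direction = a·(-0.8192) + b·(0.5736) = −1.04679.
Apparent dip = arctan|1.04679| = 46.3° (true dip is 55.1°, so apparent ≤ true as expected).

46.3°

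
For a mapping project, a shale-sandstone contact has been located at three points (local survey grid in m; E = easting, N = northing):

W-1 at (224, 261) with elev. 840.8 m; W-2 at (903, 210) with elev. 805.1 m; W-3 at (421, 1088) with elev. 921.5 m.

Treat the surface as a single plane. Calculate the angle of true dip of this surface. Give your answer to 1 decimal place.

6.7°

Two edge vectors: W-1→W-2 = (679, -51, -35.7), W-1→W-3 = (197, 827, 80.7).
Normal n = (W-1→W-2) × (W-1→W-3) = (25408.2, -61828.2, 571580).
So ∂z/∂E = −n_x/n_z = −0.04445 and ∂z/∂N = −n_y/n_z = 0.10817.
Gradient magnitude |∇z| = √(a² + b²) = √(0.00198 + 0.01170) = 0.11695.
True dip = arctan(0.11695) = 6.7°, dipping toward SSE (azimuth ≈ 158°).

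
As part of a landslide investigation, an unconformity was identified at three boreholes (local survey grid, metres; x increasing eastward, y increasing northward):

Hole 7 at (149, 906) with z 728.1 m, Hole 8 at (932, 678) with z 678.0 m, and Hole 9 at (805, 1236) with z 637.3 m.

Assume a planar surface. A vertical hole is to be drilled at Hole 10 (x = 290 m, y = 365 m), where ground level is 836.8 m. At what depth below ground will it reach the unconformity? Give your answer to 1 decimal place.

Let the plane be z = a·x + b·y + c.
Hole 8−Hole 7: 783a − 228b = −50.1;  Hole 9−Hole 7: 656a + 330b = −90.8.
Solving gives a = −0.091273, b = −0.093713.
Then c = 728.1 − a·149 − b·906 = 826.60.
At (290, 365): z_contact = −26.47 − 34.21 + 826.60 = 765.93 m.
Depth below ground = 836.8 − 765.93 = 70.9 m.

70.9 m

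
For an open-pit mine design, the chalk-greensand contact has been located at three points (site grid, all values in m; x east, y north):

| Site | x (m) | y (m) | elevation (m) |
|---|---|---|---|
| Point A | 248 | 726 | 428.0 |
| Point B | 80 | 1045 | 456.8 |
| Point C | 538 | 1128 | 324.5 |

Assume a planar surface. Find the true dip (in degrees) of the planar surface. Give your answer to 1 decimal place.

15.9°

Let the plane be z = a·x + b·y + c.
Point B−Point A: −168a + 319b = 28.8;  Point C−Point A: 290a + 402b = −103.5.
Solving gives a = −0.27863, b = −0.05646.
Gradient magnitude |∇z| = √(a² + b²) = √(0.07764 + 0.00319) = 0.28430.
True dip = arctan(0.28430) = 15.9°, dipping toward ENE (azimuth ≈ 079°).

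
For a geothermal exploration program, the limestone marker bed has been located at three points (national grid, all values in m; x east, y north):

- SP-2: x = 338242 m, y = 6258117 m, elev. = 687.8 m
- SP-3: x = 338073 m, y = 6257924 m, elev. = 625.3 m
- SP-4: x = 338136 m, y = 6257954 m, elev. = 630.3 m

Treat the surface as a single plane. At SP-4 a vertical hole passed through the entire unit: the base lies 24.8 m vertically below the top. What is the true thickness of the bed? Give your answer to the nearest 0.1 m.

22.6 m

Two edge vectors: SP-2→SP-3 = (-169, -193, -62.5), SP-2→SP-4 = (-106, -163, -57.5).
Normal n = (SP-2→SP-3) × (SP-2→SP-4) = (910, -3092.5, 7089).
So ∂z/∂x = −n_x/n_z = −0.12837 and ∂z/∂y = −n_y/n_z = 0.43624.
|∇z| = √(a²+b²) = 0.45473, so dip δ = arctan(0.45473) = 24.45°.
True thickness = vertical thickness × cos δ = 24.8 × cos 24.45° = 22.6 m.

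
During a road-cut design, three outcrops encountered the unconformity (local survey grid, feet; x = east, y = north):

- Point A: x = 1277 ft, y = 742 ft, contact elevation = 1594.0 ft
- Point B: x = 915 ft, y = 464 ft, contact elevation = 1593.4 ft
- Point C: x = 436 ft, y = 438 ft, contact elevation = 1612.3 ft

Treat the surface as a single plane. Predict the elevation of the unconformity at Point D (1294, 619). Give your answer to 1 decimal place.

1586.2 ft

Let the plane be z = a·x + b·y + c.
Point B−Point A: −362a − 278b = −0.6;  Point C−Point A: −841a − 304b = 18.3.
Solving gives a = −0.042584, b = 0.057610.
Then c = 1594 − a·1277 − b·742 = 1605.63.
At (1294, 619): z = −55.1 + 35.7 + 1605.63 = 1586.2 ft.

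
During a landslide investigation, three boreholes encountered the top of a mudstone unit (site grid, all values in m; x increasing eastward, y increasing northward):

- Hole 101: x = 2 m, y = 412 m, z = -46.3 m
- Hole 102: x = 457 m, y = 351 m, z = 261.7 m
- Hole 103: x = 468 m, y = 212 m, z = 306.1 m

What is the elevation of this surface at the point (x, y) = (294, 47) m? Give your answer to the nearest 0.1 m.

238.9 m

Let the plane be z = a·x + b·y + c.
Hole 102−Hole 101: 455a − 61b = 308;  Hole 103−Hole 101: 466a − 200b = 352.4.
Solving gives a = 0.64090, b = −0.26871.
Then c = -46.3 − a·2 − b·412 = 63.13.
At (294, 47): z = 188.4 − 12.6 + 63.13 = 238.9 m.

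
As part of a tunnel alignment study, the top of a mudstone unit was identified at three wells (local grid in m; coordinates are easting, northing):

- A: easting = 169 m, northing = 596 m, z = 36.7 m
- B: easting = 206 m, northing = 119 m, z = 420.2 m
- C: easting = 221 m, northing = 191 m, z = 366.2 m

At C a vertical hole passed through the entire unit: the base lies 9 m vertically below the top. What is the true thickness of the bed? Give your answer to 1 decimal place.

7.0 m

Let the plane be z = a·easting + b·northing + c.
B−A: 37a − 477b = 383.5;  C−A: 52a − 405b = 329.5.
Solving gives a = 0.18882, b = −0.78934.
|∇z| = √(a²+b²) = 0.81161, so dip δ = arctan(0.81161) = 39.06°.
True thickness = vertical thickness × cos δ = 9 × cos 39.06° = 7.0 m.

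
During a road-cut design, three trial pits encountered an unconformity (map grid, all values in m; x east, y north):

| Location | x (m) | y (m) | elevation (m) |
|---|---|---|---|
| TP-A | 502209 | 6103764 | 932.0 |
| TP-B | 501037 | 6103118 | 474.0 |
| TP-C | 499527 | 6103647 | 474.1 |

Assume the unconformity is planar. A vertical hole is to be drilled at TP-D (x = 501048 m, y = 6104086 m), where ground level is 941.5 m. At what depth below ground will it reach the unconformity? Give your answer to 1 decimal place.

Two edge vectors: TP-A→TP-B = (-1172, -646, -458), TP-A→TP-C = (-2682, -117, -457.9).
Normal n = (TP-A→TP-B) × (TP-A→TP-C) = (242217.4, 691697.2, -1595448).
So ∂z/∂x = −n_x/n_z = 0.151817797 and ∂z/∂y = −n_y/n_z = 0.433544183.
Intercept c from TP-A: 932 − 76244.26 − 2646251.38 = −2721563.64.
At (501048, 6104086): z_contact = 76068.00 + 2646390.98 − 2721563.64 = 895.34 m.
Depth below ground = 941.5 − 895.34 = 46.2 m.

46.2 m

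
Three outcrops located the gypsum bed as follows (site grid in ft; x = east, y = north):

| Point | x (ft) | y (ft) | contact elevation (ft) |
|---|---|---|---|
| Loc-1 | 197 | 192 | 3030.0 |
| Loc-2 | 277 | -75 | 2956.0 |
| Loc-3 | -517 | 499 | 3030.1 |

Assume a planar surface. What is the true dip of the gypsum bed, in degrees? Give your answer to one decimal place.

19.1°

Let the plane be z = a·x + b·y + c.
Loc-2−Loc-1: 80a − 267b = −74;  Loc-3−Loc-1: −714a + 307b = 0.1.
Solving gives a = 0.13663, b = 0.31809.
Gradient magnitude |∇z| = √(a² + b²) = √(0.01867 + 0.10118) = 0.34619.
True dip = arctan(0.34619) = 19.1°, dipping toward SSW (azimuth ≈ 203°).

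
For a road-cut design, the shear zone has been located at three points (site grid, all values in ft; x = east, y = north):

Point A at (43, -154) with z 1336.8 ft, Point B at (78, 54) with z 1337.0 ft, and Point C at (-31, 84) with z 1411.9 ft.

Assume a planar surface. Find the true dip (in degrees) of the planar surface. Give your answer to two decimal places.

33.66°

Two edge vectors: Point A→Point B = (35, 208, 0.2), Point A→Point C = (-74, 238, 75.1).
Normal n = (Point A→Point B) × (Point A→Point C) = (15573.2, -2643.3, 23722).
So ∂z/∂x = −n_x/n_z = −0.65649 and ∂z/∂y = −n_y/n_z = 0.11143.
Gradient magnitude |∇z| = √(a² + b²) = √(0.43098 + 0.01242) = 0.66588.
True dip = arctan(0.66588) = 33.66°, dipping toward E (azimuth ≈ 100°).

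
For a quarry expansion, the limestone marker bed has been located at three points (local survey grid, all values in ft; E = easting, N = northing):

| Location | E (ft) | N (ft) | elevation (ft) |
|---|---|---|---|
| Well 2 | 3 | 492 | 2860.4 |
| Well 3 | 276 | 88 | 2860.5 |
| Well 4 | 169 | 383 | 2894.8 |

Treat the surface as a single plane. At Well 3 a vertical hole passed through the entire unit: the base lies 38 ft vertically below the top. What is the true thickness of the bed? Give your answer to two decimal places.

34.66 ft

Let the plane be z = a·E + b·N + c.
Well 3−Well 2: 273a − 404b = 0.1;  Well 4−Well 2: 166a − 109b = 34.4.
Solving gives a = 0.37223, b = 0.25128.
|∇z| = √(a²+b²) = 0.44911, so dip δ = arctan(0.44911) = 24.19°.
True thickness = vertical thickness × cos δ = 38 × cos 24.19° = 34.66 ft.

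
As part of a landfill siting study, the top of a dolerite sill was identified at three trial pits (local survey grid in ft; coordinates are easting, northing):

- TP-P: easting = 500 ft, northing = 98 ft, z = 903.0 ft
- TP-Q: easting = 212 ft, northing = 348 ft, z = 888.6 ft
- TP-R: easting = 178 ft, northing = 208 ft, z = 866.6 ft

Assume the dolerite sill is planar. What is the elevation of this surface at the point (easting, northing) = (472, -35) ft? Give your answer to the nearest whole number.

Two edge vectors: TP-P→TP-Q = (-288, 250, -14.4), TP-P→TP-R = (-322, 110, -36.4).
Normal n = (TP-P→TP-Q) × (TP-P→TP-R) = (-7516, -5846.4, 48820).
So ∂z/∂easting = −n_x/n_z = 0.15395 and ∂z/∂northing = −n_y/n_z = 0.11975.
Intercept c from TP-P: 903 − 76.98 − 11.74 = 814.29.
At (472, -35): z = 72.7 − 4.2 + 814.29 = 882.8 ft.

883 ft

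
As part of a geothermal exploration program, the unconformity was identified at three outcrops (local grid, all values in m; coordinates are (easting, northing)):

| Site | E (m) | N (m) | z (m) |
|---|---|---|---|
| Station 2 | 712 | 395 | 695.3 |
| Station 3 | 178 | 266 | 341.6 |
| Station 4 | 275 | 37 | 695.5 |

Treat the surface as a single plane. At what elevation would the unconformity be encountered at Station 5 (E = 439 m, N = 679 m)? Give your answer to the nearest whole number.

Let the plane be z = a·E + b·N + c.
Station 3−Station 2: −534a − 129b = −353.7;  Station 4−Station 2: −437a − 358b = 0.2.
Solving gives a = 0.93955, b = −1.14744.
Then c = 695.3 − a·712 − b·395 = 479.58.
At (439, 679): z = 412.5 − 779.1 + 479.58 = 112.9 m.

113 m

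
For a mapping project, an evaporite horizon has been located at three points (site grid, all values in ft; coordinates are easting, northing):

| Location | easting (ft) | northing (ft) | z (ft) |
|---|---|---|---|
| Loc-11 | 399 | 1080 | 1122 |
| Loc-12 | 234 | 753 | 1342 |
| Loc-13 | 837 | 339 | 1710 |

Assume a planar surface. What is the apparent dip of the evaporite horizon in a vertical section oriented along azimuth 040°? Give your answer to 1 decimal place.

Let the plane be z = a·easting + b·northing + c.
Loc-12−Loc-11: −165a − 327b = 220;  Loc-13−Loc-11: 438a − 741b = 588.
Solving gives a = 0.11020, b = −0.72839.
Unit vector along 040° is (sin 40°, cos 40°) = (0.6428, 0.7660).
Slope in that direction = a·(0.6428) + b·(0.7660) = −0.48714.
Apparent dip = arctan|0.48714| = 26.0° (true dip is 36.4°, so apparent ≤ true as expected).

26.0°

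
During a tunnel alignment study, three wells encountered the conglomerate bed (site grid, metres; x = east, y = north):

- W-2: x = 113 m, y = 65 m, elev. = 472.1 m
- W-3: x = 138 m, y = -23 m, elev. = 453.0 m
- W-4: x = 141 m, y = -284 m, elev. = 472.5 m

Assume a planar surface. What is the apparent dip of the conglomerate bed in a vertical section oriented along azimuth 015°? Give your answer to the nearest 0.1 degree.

Two edge vectors: W-2→W-3 = (25, -88, -19.1), W-2→W-4 = (28, -349, 0.4).
Normal n = (W-2→W-3) × (W-2→W-4) = (-6701.1, -544.8, -6261).
So ∂z/∂x = −n_x/n_z = −1.07029 and ∂z/∂y = −n_y/n_z = −0.08701.
Unit vector along 015° is (sin 15°, cos 15°) = (0.2588, 0.9659).
Slope in that direction = a·(0.2588) + b·(0.9659) = −0.36106.
Apparent dip = arctan|0.36106| = 19.9° (true dip is 47.0°, so apparent ≤ true as expected).

19.9°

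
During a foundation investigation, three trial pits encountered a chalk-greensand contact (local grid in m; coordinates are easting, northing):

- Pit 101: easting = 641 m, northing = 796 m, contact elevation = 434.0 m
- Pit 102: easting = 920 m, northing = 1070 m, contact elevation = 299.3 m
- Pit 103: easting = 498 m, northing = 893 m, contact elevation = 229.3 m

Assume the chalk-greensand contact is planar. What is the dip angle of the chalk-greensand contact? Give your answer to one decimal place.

52.9°

Let the plane be z = a·easting + b·northing + c.
Pit 102−Pit 101: 279a + 274b = −134.7;  Pit 103−Pit 101: −143a + 97b = −204.7.
Solving gives a = 0.64944, b = −1.15289.
Gradient magnitude |∇z| = √(a² + b²) = √(0.42177 + 1.32916) = 1.32323.
True dip = arctan(1.32323) = 52.9°, dipping toward NNW (azimuth ≈ 331°).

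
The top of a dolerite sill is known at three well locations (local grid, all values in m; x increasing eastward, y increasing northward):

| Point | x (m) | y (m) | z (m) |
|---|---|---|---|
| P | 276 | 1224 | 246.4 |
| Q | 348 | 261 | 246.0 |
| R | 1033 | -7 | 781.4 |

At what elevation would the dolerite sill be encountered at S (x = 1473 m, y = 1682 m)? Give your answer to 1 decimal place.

Two edge vectors: P→Q = (72, -963, -0.4), P→R = (757, -1231, 535).
Normal n = (P→Q) × (P→R) = (-515697.4, -38822.8, 640359).
So ∂z/∂x = −n_x/n_z = 0.805325 and ∂z/∂y = −n_y/n_z = 0.060627.
Intercept c from P: 246.4 − 222.27 − 74.21 = −50.08.
At (1473, 1682): z = 1186.2 + 102.0 − 50.08 = 1238.1 m.

1238.1 m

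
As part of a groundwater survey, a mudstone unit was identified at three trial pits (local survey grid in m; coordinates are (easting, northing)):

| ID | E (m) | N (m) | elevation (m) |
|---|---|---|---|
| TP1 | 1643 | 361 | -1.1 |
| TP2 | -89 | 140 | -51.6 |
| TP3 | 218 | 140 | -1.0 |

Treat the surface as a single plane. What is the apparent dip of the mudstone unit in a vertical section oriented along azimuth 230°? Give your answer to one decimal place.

29.1°

Let the plane be z = a·E + b·N + c.
TP2−TP1: −1732a − 221b = −50.5;  TP3−TP1: −1425a − 221b = 0.1.
Solving gives a = 0.16482, b = −1.06321.
Unit vector along 230° is (sin 230°, cos 230°) = (-0.7660, -0.6428).
Slope in that direction = a·(-0.7660) + b·(-0.6428) = 0.55716.
Apparent dip = arctan|0.55716| = 29.1° (true dip is 47.1°, so apparent ≤ true as expected).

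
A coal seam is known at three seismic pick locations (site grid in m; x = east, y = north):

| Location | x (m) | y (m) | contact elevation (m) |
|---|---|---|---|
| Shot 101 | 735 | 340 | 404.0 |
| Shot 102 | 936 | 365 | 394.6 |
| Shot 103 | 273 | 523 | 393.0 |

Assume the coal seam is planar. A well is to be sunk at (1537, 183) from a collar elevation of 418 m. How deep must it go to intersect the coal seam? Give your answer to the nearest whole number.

17 m

Let the plane be z = a·x + b·y + c.
Shot 102−Shot 101: 201a + 25b = −9.4;  Shot 103−Shot 101: −462a + 183b = −11.
Solving gives a = −0.02990, b = −0.13560.
Then c = 404 − a·735 − b·340 = 472.08.
At (1537, 183): z_contact = −46.0 − 24.8 + 472.08 = 401.3 m.
Depth below ground = 418 − 401.3 = 17 m.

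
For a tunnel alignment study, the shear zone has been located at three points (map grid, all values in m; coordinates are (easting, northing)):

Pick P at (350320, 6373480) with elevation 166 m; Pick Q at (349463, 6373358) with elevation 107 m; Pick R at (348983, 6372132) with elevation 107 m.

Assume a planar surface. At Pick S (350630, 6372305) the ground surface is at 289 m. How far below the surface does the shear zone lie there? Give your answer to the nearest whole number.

67 m

Let the plane be z = a·E + b·N + c.
Pick Q−Pick P: −857a − 122b = −59;  Pick R−Pick P: −1337a − 1348b = −59.
Solving gives a = 0.07290837, b = −0.02854488.
Then c = 166 − a·350320 − b·6373480 = 156554.94.
At (350630, 6372305): z_contact = 25563.9 − 181896.7 + 156554.94 = 222.1 m.
Depth below ground = 289 − 222.1 = 67 m.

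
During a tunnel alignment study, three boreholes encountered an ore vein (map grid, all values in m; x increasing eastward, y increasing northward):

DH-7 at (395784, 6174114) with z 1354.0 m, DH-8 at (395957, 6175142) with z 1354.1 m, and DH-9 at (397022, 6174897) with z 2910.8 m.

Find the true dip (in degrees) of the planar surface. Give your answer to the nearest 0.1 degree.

55.0°

Let the plane be z = a·x + b·y + c.
DH-8−DH-7: 173a + 1028b = 0.1;  DH-9−DH-7: 1238a + 783b = 1556.8.
Solving gives a = 1.40723, b = −0.23672.
Gradient magnitude |∇z| = √(a² + b²) = √(1.98030 + 0.05604) = 1.42700.
True dip = arctan(1.42700) = 55.0°, dipping toward W (azimuth ≈ 280°).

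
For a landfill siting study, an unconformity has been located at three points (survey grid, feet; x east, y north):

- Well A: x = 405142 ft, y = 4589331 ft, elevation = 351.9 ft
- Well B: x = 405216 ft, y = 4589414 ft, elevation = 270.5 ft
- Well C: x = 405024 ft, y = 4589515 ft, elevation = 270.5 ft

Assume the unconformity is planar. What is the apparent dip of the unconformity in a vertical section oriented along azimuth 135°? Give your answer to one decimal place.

12.6°

Let the plane be z = a·x + b·y + c.
Well B−Well A: 74a + 83b = −81.4;  Well C−Well A: −118a + 184b = −81.4.
Solving gives a = −0.35119, b = −0.66761.
Unit vector along 135° is (sin 135°, cos 135°) = (0.7071, -0.7071).
Slope in that direction = a·(0.7071) + b·(-0.7071) = 0.22374.
Apparent dip = arctan|0.22374| = 12.6° (true dip is 37.0°, so apparent ≤ true as expected).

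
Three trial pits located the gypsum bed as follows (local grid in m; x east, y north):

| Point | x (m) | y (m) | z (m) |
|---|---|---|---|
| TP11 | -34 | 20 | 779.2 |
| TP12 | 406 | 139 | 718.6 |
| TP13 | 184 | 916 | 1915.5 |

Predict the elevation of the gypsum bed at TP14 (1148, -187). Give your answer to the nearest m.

Let the plane be z = a·x + b·y + c.
TP12−TP11: 440a + 119b = −60.6;  TP13−TP11: 218a + 896b = 1136.3.
Solving gives a = −0.51458, b = 1.39339.
Then c = 779.2 − a·-34 − b·20 = 733.84.
At (1148, -187): z = −590.7 − 260.6 + 733.84 = -117.5 m.

-117 m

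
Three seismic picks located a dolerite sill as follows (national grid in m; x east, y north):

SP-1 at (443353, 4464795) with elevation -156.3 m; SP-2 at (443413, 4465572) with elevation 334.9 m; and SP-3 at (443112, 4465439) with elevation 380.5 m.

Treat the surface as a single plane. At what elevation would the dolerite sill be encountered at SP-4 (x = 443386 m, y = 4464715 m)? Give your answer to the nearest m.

-224 m

Two edge vectors: SP-1→SP-2 = (60, 777, 491.2), SP-1→SP-3 = (-241, 644, 536.8).
Normal n = (SP-1→SP-2) × (SP-1→SP-3) = (100760.8, -150587.2, 225897).
So ∂z/∂x = −n_x/n_z = −0.44604753 and ∂z/∂y = −n_y/n_z = 0.66661886.
Intercept c from SP-1: -156.3 + 197756.51 − 2976316.54 = −2778716.33.
At (443386, 4464715): z = −197771.2 + 2976263.2 − 2778716.33 = -224.3 m.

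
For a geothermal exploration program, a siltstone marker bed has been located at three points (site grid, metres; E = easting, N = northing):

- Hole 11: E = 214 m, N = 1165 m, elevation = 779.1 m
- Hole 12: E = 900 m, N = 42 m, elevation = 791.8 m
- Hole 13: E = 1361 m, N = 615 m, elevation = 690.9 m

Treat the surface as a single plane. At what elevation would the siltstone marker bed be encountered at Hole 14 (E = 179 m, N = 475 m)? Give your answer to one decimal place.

840.0 m

Let the plane be z = a·E + b·N + c.
Hole 12−Hole 11: 686a − 1123b = 12.7;  Hole 13−Hole 11: 1147a − 550b = −88.2.
Solving gives a = −0.116421, b = −0.082426.
Then c = 779.1 − a·214 − b·1165 = 900.04.
At (179, 475): z = −20.8 − 39.2 + 900.04 = 840.0 m.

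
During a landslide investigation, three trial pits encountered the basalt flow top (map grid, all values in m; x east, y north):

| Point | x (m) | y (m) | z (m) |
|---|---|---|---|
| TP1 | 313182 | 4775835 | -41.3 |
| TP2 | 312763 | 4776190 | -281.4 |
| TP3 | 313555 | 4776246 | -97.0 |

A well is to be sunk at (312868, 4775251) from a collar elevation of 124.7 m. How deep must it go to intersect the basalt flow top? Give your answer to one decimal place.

30.9 m

Two edge vectors: TP1→TP2 = (-419, 355, -240.1), TP1→TP3 = (373, 411, -55.7).
Normal n = (TP1→TP2) × (TP1→TP3) = (78907.6, -112895.6, -304624).
So ∂z/∂x = −n_x/n_z = 0.259032775 and ∂z/∂y = −n_y/n_z = −0.370606387.
Intercept c from TP1: -41.3 − 81124.40 + 1769954.95 = 1688789.25.
At (312868, 4775251): z_contact = 81043.07 − 1769738.52 + 1688789.25 = 93.80 m.
Depth below ground = 124.7 − 93.80 = 30.9 m.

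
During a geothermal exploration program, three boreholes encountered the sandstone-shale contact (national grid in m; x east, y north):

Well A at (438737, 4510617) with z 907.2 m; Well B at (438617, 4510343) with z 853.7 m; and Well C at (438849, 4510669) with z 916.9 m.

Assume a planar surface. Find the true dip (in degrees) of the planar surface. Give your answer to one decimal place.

Two edge vectors: Well A→Well B = (-120, -274, -53.5), Well A→Well C = (112, 52, 9.7).
Normal n = (Well A→Well B) × (Well A→Well C) = (124.2, -4828, 24448).
So ∂z/∂x = −n_x/n_z = −0.00508 and ∂z/∂y = −n_y/n_z = 0.19748.
Gradient magnitude |∇z| = √(a² + b²) = √(0.00003 + 0.03900) = 0.19755.
True dip = arctan(0.19755) = 11.2°, dipping toward S (azimuth ≈ 179°).

11.2°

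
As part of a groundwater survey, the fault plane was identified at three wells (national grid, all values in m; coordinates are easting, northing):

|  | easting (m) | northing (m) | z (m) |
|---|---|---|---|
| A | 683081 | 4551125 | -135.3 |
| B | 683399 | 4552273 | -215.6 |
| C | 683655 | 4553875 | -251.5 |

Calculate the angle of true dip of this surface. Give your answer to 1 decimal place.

22.2°

Two edge vectors: A→B = (318, 1148, -80.3), A→C = (574, 2750, -116.2).
Normal n = (A→B) × (A→C) = (87427.4, -9140.6, 215548).
So ∂z/∂easting = −n_x/n_z = −0.40561 and ∂z/∂northing = −n_y/n_z = 0.04241.
Gradient magnitude |∇z| = √(a² + b²) = √(0.16452 + 0.00180) = 0.40782.
True dip = arctan(0.40782) = 22.2°, dipping toward E (azimuth ≈ 096°).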